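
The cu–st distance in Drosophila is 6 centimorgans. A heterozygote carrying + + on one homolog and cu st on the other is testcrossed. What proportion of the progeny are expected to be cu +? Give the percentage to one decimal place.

3.0%

A map distance of 6 centimorgans corresponds to a recombination frequency of 0.060.
The F1 is + + / cu st, so cu + is a recombinant gamete class with expected frequency r/2 = 0.060/2 = 0.0300.
That is 0.0300 = 3.0% of the progeny.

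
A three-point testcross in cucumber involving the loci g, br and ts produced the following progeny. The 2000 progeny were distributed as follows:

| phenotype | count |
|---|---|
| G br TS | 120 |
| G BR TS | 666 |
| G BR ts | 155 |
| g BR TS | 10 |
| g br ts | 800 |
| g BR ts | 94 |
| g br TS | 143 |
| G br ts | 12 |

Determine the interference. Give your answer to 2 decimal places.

The two most frequent reciprocal classes, G BR TS and g br ts, are the parental types, so the F1 was G BR TS / g br ts.
The two rarest classes, g BR TS and G br ts, are the double crossovers. Comparing them with the parentals, only the g allele has switched, so g is the middle locus and the order is ts – g – br.
ts–g: (298 + 22)/2000 = 0.1600; g–br: (214 + 22)/2000 = 0.1180.
Expected DCO frequency = 0.1600 × 0.1180 ≈ 0.01888; observed = 22/2000 ≈ 0.01100.
Coefficient of coincidence = 0.01100/0.01888 ≈ 0.58; interference = 1 − 0.58 = 0.42.

0.42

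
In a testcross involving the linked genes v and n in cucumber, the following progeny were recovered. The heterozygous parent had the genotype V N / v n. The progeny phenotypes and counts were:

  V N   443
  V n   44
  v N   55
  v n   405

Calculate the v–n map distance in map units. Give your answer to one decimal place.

10.5 map units

The recombinant classes are V n and v N: 44 + 55 = 99.
Recombination frequency = 99/947 = 0.1045 ≈ 10.5%, i.e. 10.5 map units.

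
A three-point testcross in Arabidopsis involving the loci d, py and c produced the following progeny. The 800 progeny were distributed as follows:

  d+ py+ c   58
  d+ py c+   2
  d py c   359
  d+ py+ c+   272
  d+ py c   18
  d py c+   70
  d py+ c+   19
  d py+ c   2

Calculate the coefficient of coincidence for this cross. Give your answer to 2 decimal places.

0.59

The two most frequent reciprocal classes, d+ py+ c+ and d py c, are the parental types, so the F1 was d+ py+ c+ / d py c.
The two rarest classes, d+ py c+ and d py+ c, are the double crossovers. Comparing them with the parentals, only the py allele has switched, so py is the middle locus and the order is d – py – c.
d–py: (37 + 4)/800 = 0.0512; py–c: (128 + 4)/800 = 0.1650.
Expected DCO frequency = 0.0512 × 0.1650 ≈ 0.00845; observed = 4/800 ≈ 0.00500.
Coefficient of coincidence = 0.00500/0.00845 ≈ 0.59.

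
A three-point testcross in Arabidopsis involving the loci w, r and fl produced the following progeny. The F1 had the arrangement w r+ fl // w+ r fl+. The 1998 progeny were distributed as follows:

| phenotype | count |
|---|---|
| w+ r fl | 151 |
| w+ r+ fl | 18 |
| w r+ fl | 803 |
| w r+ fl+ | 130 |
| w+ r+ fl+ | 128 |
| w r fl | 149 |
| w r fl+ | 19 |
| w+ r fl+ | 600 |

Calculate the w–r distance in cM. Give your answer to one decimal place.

15.7 cM

The two rarest classes, w+ r+ fl and w r fl+, are the double crossovers. Comparing them with the parentals, only the w allele has switched, so w is the middle locus and the order is fl – w – r.
Crossovers in the w–r interval produce the single-crossover classes w r fl and w+ r+ fl+ (149 + 128 = 277) plus the double crossovers (37).
RF(w–r) = (277 + 37) / 1998 = 314/1998 = 0.1572 → 15.7 cM.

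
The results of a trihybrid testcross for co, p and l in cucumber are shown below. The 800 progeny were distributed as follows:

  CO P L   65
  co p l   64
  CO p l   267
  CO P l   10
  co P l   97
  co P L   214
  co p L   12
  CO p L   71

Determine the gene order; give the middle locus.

p

The two most frequent reciprocal classes, co P L and CO p l, are the parental types, so the F1 was co P L / CO p l.
The two rarest classes, co p L and CO P l, are the double crossovers. Comparing them with the parentals, only the p allele has switched, so p is the middle locus and the order is l – p – co.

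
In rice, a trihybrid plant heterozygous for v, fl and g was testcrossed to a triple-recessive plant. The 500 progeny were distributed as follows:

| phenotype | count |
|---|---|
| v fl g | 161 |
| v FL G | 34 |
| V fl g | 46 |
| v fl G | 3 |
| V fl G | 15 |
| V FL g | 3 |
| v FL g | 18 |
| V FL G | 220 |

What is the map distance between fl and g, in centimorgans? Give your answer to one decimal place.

7.8 centimorgans

The two most frequent reciprocal classes, v fl g and V FL G, are the parental types, so the F1 was v fl g / V FL G.
The two rarest classes, v fl G and V FL g, are the double crossovers. Comparing them with the parentals, only the g allele has switched, so g is the middle locus and the order is v – g – fl.
Crossovers in the g–fl interval produce the single-crossover classes v FL g and V fl G (18 + 15 = 33) plus the double crossovers (6).
RF(g–fl) = (33 + 6) / 500 = 39/500 = 0.0780 → 7.8 centimorgans.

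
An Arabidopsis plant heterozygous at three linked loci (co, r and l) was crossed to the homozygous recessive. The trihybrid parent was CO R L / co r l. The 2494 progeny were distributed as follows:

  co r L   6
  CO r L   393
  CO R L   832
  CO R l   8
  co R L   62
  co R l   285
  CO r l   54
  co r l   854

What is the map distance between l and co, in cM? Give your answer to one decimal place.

5.2 cM

The two rarest classes, CO R l and co r L, are the double crossovers. Comparing them with the parentals, only the l allele has switched, so l is the middle locus and the order is r – l – co.
Crossovers in the l–co interval produce the single-crossover classes co R L and CO r l (62 + 54 = 116) plus the double crossovers (14).
RF(l–co) = (116 + 14) / 2494 = 130/2494 = 0.0521 → 5.2 cM.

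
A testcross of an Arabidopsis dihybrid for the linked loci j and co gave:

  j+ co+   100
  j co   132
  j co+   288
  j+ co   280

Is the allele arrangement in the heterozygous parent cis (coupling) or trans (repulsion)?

trans

The two most frequent classes are j+ co (280) and j co+ (288); these are the parental (non-recombinant) types.
So the F1 carried j+ co on one chromosome and j co+ on the other — the recessive alleles are on opposite chromosomes (trans / repulsion).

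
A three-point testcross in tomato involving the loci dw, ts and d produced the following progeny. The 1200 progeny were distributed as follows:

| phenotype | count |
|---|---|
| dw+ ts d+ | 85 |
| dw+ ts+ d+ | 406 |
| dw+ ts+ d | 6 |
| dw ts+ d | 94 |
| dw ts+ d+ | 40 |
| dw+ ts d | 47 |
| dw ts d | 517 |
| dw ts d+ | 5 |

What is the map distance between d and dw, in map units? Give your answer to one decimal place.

The two most frequent reciprocal classes, dw ts d and dw+ ts+ d+, are the parental types, so the F1 was dw ts d / dw+ ts+ d+.
The two rarest classes, dw ts d+ and dw+ ts+ d, are the double crossovers. Comparing them with the parentals, only the d allele has switched, so d is the middle locus and the order is ts – d – dw.
Crossovers in the d–dw interval produce the single-crossover classes dw+ ts d and dw ts+ d+ (47 + 40 = 87) plus the double crossovers (11).
RF(d–dw) = (87 + 11) / 1200 = 98/1200 = 0.0817 → 8.2 map units.

8.2 map units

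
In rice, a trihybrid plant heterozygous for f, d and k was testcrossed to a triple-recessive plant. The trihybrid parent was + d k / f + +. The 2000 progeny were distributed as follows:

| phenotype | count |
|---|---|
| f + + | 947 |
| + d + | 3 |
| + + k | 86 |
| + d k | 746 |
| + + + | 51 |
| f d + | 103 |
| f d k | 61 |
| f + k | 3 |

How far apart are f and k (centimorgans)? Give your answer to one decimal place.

The two rarest classes, + d + and f + k, are the double crossovers. Comparing them with the parentals, only the k allele has switched, so k is the middle locus and the order is d – k – f.
Crossovers in the k–f interval produce the single-crossover classes f d k and + + + (61 + 51 = 112) plus the double crossovers (6).
RF(k–f) = (112 + 6) / 2000 = 118/2000 = 0.0590 → 5.9 centimorgans.

5.9 centimorgans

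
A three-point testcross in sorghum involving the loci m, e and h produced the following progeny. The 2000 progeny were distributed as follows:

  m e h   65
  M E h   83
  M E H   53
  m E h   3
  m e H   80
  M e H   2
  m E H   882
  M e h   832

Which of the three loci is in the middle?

The two most frequent reciprocal classes, m E H and M e h, are the parental types, so the F1 was m E H / M e h.
The two rarest classes, m E h and M e H, are the double crossovers. Comparing them with the parentals, only the h allele has switched, so h is the middle locus and the order is e – h – m.

h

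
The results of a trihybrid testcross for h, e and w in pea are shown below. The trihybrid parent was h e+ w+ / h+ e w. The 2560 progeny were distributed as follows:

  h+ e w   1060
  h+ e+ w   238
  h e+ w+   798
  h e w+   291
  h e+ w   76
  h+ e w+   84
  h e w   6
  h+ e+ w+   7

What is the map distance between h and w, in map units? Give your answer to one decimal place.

The two rarest classes, h+ e+ w+ and h e w, are the double crossovers. Comparing them with the parentals, only the h allele has switched, so h is the middle locus and the order is e – h – w.
Crossovers in the h–w interval produce the single-crossover classes h e+ w and h+ e w+ (76 + 84 = 160) plus the double crossovers (13).
RF(h–w) = (160 + 13) / 2560 = 173/2560 = 0.0676 → 6.8 map units.

6.8 map units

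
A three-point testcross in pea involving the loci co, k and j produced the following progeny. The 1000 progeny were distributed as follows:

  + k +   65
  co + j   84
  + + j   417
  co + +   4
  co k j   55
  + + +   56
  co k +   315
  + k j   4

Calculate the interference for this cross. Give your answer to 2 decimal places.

The two most frequent reciprocal classes, co k + and + + j, are the parental types, so the F1 was co k + / + + j.
The two rarest classes, co + + and + k j, are the double crossovers. Comparing them with the parentals, only the k allele has switched, so k is the middle locus and the order is co – k – j.
co–k: (149 + 8)/1000 = 0.1570; k–j: (111 + 8)/1000 = 0.1190.
Expected DCO frequency = 0.1570 × 0.1190 ≈ 0.01868; observed = 8/1000 ≈ 0.00800.
Coefficient of coincidence = 0.00800/0.01868 ≈ 0.43; interference = 1 − 0.43 = 0.57.

0.57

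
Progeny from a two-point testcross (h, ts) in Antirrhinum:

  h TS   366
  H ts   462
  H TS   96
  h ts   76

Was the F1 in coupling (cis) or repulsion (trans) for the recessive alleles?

trans

The two most frequent classes are H ts (462) and h TS (366); these are the parental (non-recombinant) types.
So the F1 carried H ts on one chromosome and h TS on the other — the recessive alleles are on opposite chromosomes (trans / repulsion).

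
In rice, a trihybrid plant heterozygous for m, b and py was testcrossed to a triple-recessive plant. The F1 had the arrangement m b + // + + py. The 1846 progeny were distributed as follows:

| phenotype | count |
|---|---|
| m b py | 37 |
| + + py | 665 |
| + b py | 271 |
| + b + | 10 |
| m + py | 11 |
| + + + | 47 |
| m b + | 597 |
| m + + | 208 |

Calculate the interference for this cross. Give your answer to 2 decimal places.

The two rarest classes, + b + and m + py, are the double crossovers. Comparing them with the parentals, only the m allele has switched, so m is the middle locus and the order is py – m – b.
py–m: (84 + 21)/1846 = 0.0569; m–b: (479 + 21)/1846 = 0.2709.
Expected DCO frequency = 0.0569 × 0.2709 ≈ 0.01541; observed = 21/1846 ≈ 0.01138.
Coefficient of coincidence = 0.01138/0.01541 ≈ 0.74; interference = 1 − 0.74 = 0.26.

0.26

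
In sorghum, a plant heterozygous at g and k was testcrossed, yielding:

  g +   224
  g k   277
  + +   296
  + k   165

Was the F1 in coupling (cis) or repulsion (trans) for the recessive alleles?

The two most frequent classes are + + (296) and g k (277); these are the parental (non-recombinant) types.
So the F1 carried + + on one chromosome and g k on the other — the recessive alleles are on the same chromosome (cis / coupling).

cis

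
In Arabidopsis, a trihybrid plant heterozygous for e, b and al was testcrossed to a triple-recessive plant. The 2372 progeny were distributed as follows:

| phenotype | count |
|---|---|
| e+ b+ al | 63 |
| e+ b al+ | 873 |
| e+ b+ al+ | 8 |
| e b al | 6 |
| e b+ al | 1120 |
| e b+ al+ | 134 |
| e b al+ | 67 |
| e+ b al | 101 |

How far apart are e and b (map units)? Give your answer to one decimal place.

The two most frequent reciprocal classes, e b+ al and e+ b al+, are the parental types, so the F1 was e b+ al / e+ b al+.
The two rarest classes, e b al and e+ b+ al+, are the double crossovers. Comparing them with the parentals, only the b allele has switched, so b is the middle locus and the order is al – b – e.
Crossovers in the b–e interval produce the single-crossover classes e+ b+ al and e b al+ (63 + 67 = 130) plus the double crossovers (14).
RF(b–e) = (130 + 14) / 2372 = 144/2372 = 0.0607 → 6.1 map units.

6.1 map units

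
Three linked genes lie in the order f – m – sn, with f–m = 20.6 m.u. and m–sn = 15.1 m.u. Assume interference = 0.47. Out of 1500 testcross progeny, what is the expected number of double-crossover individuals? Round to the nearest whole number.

25

Map distances give recombination frequencies of 0.206 and 0.151 for the two intervals.
With interference 0.47 (so coincidence = 0.53), expected double-crossover frequency = 0.206 × 0.151 × 0.53 = 0.01649.
Expected number = 0.01649 × 1500 = 24.73 ≈ 25.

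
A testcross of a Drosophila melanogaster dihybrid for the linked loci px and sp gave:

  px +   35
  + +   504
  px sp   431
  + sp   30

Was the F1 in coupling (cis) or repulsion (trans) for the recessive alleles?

The two most frequent classes are + + (504) and px sp (431); these are the parental (non-recombinant) types.
So the F1 carried + + on one chromosome and px sp on the other — the recessive alleles are on the same chromosome (cis / coupling).

cis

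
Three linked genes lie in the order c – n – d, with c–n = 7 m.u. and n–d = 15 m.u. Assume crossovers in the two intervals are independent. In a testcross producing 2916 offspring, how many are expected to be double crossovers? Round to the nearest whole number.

Map distances give recombination frequencies of 0.070 and 0.150 for the two intervals.
With no interference, expected double-crossover frequency = 0.070 × 0.150 = 0.01050.
Expected number = 0.01050 × 2916 = 30.62 ≈ 31.

31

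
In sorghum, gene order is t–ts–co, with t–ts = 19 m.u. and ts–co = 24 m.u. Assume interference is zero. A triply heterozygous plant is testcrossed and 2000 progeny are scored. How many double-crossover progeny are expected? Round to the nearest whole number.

91

Map distances give recombination frequencies of 0.190 and 0.240 for the two intervals.
With no interference, expected double-crossover frequency = 0.190 × 0.240 = 0.04560.
Expected number = 0.04560 × 2000 = 91.20 ≈ 91.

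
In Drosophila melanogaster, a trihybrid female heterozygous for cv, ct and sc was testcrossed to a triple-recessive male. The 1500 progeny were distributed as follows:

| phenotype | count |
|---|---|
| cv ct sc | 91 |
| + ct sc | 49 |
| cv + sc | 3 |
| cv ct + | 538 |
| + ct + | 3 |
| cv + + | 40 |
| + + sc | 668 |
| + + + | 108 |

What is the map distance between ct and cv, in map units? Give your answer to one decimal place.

6.3 map units

The two most frequent reciprocal classes, + + sc and cv ct +, are the parental types, so the F1 was + + sc / cv ct +.
The two rarest classes, cv + sc and + ct +, are the double crossovers. Comparing them with the parentals, only the cv allele has switched, so cv is the middle locus and the order is sc – cv – ct.
Crossovers in the cv–ct interval produce the single-crossover classes + ct sc and cv + + (49 + 40 = 89) plus the double crossovers (6).
RF(cv–ct) = (89 + 6) / 1500 = 95/1500 = 0.0633 → 6.3 map units.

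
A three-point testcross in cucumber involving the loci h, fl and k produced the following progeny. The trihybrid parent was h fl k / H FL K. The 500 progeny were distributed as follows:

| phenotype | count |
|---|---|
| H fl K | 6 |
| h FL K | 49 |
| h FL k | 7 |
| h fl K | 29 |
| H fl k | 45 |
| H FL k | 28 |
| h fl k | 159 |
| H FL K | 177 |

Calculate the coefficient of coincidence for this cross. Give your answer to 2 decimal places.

The two rarest classes, h FL k and H fl K, are the double crossovers. Comparing them with the parentals, only the fl allele has switched, so fl is the middle locus and the order is k – fl – h.
k–fl: (57 + 13)/500 = 0.1400; fl–h: (94 + 13)/500 = 0.2140.
Expected DCO frequency = 0.1400 × 0.2140 ≈ 0.02996; observed = 13/500 ≈ 0.02600.
Coefficient of coincidence = 0.02600/0.02996 ≈ 0.87.

0.87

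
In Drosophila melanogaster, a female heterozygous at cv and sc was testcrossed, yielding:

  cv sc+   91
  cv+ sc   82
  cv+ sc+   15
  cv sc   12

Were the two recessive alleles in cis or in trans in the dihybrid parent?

The two most frequent classes are cv+ sc (82) and cv sc+ (91); these are the parental (non-recombinant) types.
So the F1 carried cv+ sc on one chromosome and cv sc+ on the other — the recessive alleles are on opposite chromosomes (trans / repulsion).

trans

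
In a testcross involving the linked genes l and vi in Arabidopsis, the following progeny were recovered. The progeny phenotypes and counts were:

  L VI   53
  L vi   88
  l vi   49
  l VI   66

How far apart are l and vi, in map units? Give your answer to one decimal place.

The two most frequent classes, L vi (88) and l VI (66), are the parental types, so the F1 was L vi / l VI.
The recombinant classes are L VI and l vi: 53 + 49 = 102.
Recombination frequency = 102/256 = 0.3984 ≈ 39.8%, i.e. 39.8 map units.

39.8 map units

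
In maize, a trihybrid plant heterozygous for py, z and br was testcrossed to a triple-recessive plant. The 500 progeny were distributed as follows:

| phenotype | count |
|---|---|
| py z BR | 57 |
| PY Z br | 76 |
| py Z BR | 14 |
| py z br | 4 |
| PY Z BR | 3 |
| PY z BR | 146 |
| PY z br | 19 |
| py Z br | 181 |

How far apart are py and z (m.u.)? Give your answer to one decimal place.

The two most frequent reciprocal classes, PY z BR and py Z br, are the parental types, so the F1 was PY z BR / py Z br.
The two rarest classes, PY Z BR and py z br, are the double crossovers. Comparing them with the parentals, only the z allele has switched, so z is the middle locus and the order is py – z – br.
Crossovers in the py–z interval produce the single-crossover classes py z BR and PY Z br (57 + 76 = 133) plus the double crossovers (7).
RF(py–z) = (133 + 7) / 500 = 140/500 = 0.2800 → 28.0 m.u.

28.0 m.u.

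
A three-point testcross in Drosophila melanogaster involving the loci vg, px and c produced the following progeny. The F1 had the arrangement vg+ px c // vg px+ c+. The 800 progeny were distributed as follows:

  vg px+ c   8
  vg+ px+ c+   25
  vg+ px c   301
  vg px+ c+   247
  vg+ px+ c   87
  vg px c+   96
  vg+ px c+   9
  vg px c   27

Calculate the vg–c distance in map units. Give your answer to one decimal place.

8.6 map units

The two rarest classes, vg+ px c+ and vg px+ c, are the double crossovers. Comparing them with the parentals, only the c allele has switched, so c is the middle locus and the order is px – c – vg.
Crossovers in the c–vg interval produce the single-crossover classes vg px c and vg+ px+ c+ (27 + 25 = 52) plus the double crossovers (17).
RF(c–vg) = (52 + 17) / 800 = 69/800 = 0.0862 → 8.6 map units.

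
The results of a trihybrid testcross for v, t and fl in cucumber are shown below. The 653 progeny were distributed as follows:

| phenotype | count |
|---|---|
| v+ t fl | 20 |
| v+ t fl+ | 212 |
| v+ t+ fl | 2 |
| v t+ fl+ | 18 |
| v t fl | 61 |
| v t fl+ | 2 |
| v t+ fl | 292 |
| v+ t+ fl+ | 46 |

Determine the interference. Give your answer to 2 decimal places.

0.44

The two most frequent reciprocal classes, v t+ fl and v+ t fl+, are the parental types, so the F1 was v t+ fl / v+ t fl+.
The two rarest classes, v+ t+ fl and v t fl+, are the double crossovers. Comparing them with the parentals, only the v allele has switched, so v is the middle locus and the order is fl – v – t.
fl–v: (38 + 4)/653 = 0.0643; v–t: (107 + 4)/653 = 0.1700.
Expected DCO frequency = 0.0643 × 0.1700 ≈ 0.01093; observed = 4/653 ≈ 0.00613.
Coefficient of coincidence = 0.00613/0.01093 ≈ 0.56; interference = 1 − 0.56 = 0.44.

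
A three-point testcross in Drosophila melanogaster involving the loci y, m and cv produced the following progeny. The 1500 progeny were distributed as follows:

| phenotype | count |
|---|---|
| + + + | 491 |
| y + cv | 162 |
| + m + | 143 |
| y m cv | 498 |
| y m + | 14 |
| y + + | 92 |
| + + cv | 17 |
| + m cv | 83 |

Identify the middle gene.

cv

The two most frequent reciprocal classes, + + + and y m cv, are the parental types, so the F1 was + + + / y m cv.
The two rarest classes, + + cv and y m +, are the double crossovers. Comparing them with the parentals, only the cv allele has switched, so cv is the middle locus and the order is y – cv – m.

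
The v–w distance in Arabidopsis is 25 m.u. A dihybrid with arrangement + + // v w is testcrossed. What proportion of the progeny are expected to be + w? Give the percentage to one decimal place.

12.5%

A map distance of 25 m.u. corresponds to a recombination frequency of 0.250.
The F1 is + + / v w, so + w is a recombinant gamete class with expected frequency r/2 = 0.250/2 = 0.1250.
That is 0.1250 = 12.5% of the progeny.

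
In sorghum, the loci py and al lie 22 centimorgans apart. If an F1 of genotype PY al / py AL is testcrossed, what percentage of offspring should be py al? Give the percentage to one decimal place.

11.0%

A map distance of 22 centimorgans corresponds to a recombination frequency of 0.220.
The F1 is PY al / py AL, so py al is a recombinant gamete class with expected frequency r/2 = 0.220/2 = 0.1100.
That is 0.1100 = 11.0% of the progeny.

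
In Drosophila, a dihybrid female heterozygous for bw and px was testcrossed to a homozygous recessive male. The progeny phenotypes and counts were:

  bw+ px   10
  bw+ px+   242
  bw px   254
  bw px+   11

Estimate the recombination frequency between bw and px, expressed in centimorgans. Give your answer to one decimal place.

4.1 centimorgans

The two most frequent classes, bw+ px+ (242) and bw px (254), are the parental types, so the F1 was bw+ px+ / bw px.
The recombinant classes are bw+ px and bw px+: 10 + 11 = 21.
Recombination frequency = 21/517 = 0.0406 ≈ 4.1%, i.e. 4.1 centimorgans.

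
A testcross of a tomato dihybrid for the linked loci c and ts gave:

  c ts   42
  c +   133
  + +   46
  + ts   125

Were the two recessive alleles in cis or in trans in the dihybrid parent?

trans

The two most frequent classes are + ts (125) and c + (133); these are the parental (non-recombinant) types.
So the F1 carried + ts on one chromosome and c + on the other — the recessive alleles are on opposite chromosomes (trans / repulsion).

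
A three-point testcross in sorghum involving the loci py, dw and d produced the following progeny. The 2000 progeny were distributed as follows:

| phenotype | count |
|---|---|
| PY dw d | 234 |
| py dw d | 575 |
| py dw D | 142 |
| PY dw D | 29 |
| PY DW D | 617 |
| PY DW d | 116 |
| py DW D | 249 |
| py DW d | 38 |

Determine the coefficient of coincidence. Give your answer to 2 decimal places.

0.75

The two most frequent reciprocal classes, PY DW D and py dw d, are the parental types, so the F1 was PY DW D / py dw d.
The two rarest classes, PY dw D and py DW d, are the double crossovers. Comparing them with the parentals, only the dw allele has switched, so dw is the middle locus and the order is py – dw – d.
py–dw: (483 + 67)/2000 = 0.2750; dw–d: (258 + 67)/2000 = 0.1625.
Expected DCO frequency = 0.2750 × 0.1625 ≈ 0.04469; observed = 67/2000 ≈ 0.03350.
Coefficient of coincidence = 0.03350/0.04469 ≈ 0.75.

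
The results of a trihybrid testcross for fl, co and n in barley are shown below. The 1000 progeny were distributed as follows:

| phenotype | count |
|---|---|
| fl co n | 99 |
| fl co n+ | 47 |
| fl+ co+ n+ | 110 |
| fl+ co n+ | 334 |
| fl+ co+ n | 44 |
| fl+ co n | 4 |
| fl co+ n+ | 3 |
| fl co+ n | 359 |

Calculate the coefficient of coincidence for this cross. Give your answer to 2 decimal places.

The two most frequent reciprocal classes, fl co+ n and fl+ co n+, are the parental types, so the F1 was fl co+ n / fl+ co n+.
The two rarest classes, fl co+ n+ and fl+ co n, are the double crossovers. Comparing them with the parentals, only the n allele has switched, so n is the middle locus and the order is co – n – fl.
co–n: (209 + 7)/1000 = 0.2160; n–fl: (91 + 7)/1000 = 0.0980.
Expected DCO frequency = 0.2160 × 0.0980 ≈ 0.02117; observed = 7/1000 ≈ 0.00700.
Coefficient of coincidence = 0.00700/0.02117 ≈ 0.33.

0.33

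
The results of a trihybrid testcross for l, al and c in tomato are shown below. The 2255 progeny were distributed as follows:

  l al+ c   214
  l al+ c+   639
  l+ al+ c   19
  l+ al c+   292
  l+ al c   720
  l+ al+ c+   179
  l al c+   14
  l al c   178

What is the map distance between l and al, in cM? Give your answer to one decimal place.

17.3 cM

The two most frequent reciprocal classes, l+ al c and l al+ c+, are the parental types, so the F1 was l+ al c / l al+ c+.
The two rarest classes, l+ al+ c and l al c+, are the double crossovers. Comparing them with the parentals, only the al allele has switched, so al is the middle locus and the order is c – al – l.
Crossovers in the al–l interval produce the single-crossover classes l al c and l+ al+ c+ (178 + 179 = 357) plus the double crossovers (33).
RF(al–l) = (357 + 33) / 2255 = 390/2255 = 0.1729 → 17.3 cM.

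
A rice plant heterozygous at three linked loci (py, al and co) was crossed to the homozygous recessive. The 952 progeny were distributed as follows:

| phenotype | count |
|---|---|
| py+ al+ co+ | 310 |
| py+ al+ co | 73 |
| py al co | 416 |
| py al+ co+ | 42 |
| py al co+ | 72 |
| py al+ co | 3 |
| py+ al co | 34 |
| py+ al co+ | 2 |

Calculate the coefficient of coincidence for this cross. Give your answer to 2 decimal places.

The two most frequent reciprocal classes, py al co and py+ al+ co+, are the parental types, so the F1 was py al co / py+ al+ co+.
The two rarest classes, py al+ co and py+ al co+, are the double crossovers. Comparing them with the parentals, only the al allele has switched, so al is the middle locus and the order is co – al – py.
co–al: (145 + 5)/952 = 0.1576; al–py: (76 + 5)/952 = 0.0851.
Expected DCO frequency = 0.1576 × 0.0851 ≈ 0.01341; observed = 5/952 ≈ 0.00525.
Coefficient of coincidence = 0.00525/0.01341 ≈ 0.39.

0.39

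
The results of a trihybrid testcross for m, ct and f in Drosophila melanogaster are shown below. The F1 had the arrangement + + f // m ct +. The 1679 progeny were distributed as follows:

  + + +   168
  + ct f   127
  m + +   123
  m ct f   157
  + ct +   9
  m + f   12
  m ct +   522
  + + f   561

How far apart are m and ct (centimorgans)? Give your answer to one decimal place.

16.1 centimorgans

The two rarest classes, m + f and + ct +, are the double crossovers. Comparing them with the parentals, only the m allele has switched, so m is the middle locus and the order is ct – m – f.
Crossovers in the ct–m interval produce the single-crossover classes + ct f and m + + (127 + 123 = 250) plus the double crossovers (21).
RF(ct–m) = (250 + 21) / 1679 = 271/1679 = 0.1614 → 16.1 centimorgans.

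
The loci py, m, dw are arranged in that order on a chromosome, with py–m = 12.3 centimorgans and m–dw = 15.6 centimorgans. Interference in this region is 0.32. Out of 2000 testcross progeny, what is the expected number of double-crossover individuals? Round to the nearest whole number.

26

Map distances give recombination frequencies of 0.123 and 0.156 for the two intervals.
With interference 0.32 (so coincidence = 0.68), expected double-crossover frequency = 0.123 × 0.156 × 0.68 = 0.01305.
Expected number = 0.01305 × 2000 = 26.10 ≈ 26.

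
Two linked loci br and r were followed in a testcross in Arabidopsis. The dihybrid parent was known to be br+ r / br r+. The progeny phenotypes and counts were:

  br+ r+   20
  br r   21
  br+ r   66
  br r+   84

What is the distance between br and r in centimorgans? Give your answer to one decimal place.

The recombinant classes are br+ r+ and br r: 20 + 21 = 41.
Recombination frequency = 41/191 = 0.2147 ≈ 21.5%, i.e. 21.5 centimorgans.

21.5 centimorgans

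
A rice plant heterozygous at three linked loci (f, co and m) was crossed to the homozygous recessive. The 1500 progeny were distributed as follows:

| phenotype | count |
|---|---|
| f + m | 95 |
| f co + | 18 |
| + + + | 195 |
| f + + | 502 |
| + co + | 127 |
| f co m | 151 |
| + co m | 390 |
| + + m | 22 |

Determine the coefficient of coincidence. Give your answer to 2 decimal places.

0.59

The two most frequent reciprocal classes, + co m and f + +, are the parental types, so the F1 was + co m / f + +.
The two rarest classes, + + m and f co +, are the double crossovers. Comparing them with the parentals, only the co allele has switched, so co is the middle locus and the order is m – co – f.
m–co: (222 + 40)/1500 = 0.1747; co–f: (346 + 40)/1500 = 0.2573.
Expected DCO frequency = 0.1747 × 0.2573 ≈ 0.04495; observed = 40/1500 ≈ 0.02667.
Coefficient of coincidence = 0.02667/0.04495 ≈ 0.59.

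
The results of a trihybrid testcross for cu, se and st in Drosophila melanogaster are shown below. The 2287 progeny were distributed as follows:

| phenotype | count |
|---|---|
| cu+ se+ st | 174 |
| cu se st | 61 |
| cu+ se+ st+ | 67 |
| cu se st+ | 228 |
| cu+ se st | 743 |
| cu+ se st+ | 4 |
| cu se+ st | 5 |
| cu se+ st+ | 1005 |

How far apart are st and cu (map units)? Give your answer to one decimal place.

The two most frequent reciprocal classes, cu+ se st and cu se+ st+, are the parental types, so the F1 was cu+ se st / cu se+ st+.
The two rarest classes, cu+ se st+ and cu se+ st, are the double crossovers. Comparing them with the parentals, only the st allele has switched, so st is the middle locus and the order is cu – st – se.
Crossovers in the cu–st interval produce the single-crossover classes cu se st and cu+ se+ st+ (61 + 67 = 128) plus the double crossovers (9).
RF(cu–st) = (128 + 9) / 2287 = 137/2287 = 0.0599 → 6.0 map units.

6.0 map units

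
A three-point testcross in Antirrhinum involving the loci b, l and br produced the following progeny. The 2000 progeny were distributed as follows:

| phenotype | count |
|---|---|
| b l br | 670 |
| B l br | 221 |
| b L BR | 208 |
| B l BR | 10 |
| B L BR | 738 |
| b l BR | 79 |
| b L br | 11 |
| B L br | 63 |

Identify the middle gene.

The two most frequent reciprocal classes, B L BR and b l br, are the parental types, so the F1 was B L BR / b l br.
The two rarest classes, B l BR and b L br, are the double crossovers. Comparing them with the parentals, only the l allele has switched, so l is the middle locus and the order is b – l – br.

l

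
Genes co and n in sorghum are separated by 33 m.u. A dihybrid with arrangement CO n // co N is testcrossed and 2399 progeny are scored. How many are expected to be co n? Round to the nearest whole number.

396

A map distance of 33 m.u. corresponds to a recombination frequency of 0.330.
The F1 is CO n / co N, so co n is a recombinant gamete class with expected frequency r/2 = 0.330/2 = 0.1650.
Expected number = 0.1650 × 2399 = 395.84 ≈ 396.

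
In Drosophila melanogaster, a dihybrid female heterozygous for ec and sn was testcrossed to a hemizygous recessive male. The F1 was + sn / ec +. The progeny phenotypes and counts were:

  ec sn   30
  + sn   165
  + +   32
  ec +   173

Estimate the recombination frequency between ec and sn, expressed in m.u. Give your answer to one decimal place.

The recombinant classes are + + and ec sn: 32 + 30 = 62.
Recombination frequency = 62/400 = 0.1550 ≈ 15.5%, i.e. 15.5 m.u.

15.5 m.u.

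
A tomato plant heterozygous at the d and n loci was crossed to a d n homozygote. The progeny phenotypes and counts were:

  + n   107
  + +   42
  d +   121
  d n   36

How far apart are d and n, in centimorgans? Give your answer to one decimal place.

25.5 centimorgans

The two most frequent classes, + n (107) and d + (121), are the parental types, so the F1 was + n / d +.
The recombinant classes are + + and d n: 42 + 36 = 78.
Recombination frequency = 78/306 = 0.2549 ≈ 25.5%, i.e. 25.5 centimorgans.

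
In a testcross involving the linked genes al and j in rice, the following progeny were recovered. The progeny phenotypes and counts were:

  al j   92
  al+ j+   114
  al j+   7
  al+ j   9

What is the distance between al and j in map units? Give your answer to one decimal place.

The two most frequent classes, al+ j+ (114) and al j (92), are the parental types, so the F1 was al+ j+ / al j.
The recombinant classes are al+ j and al j+: 9 + 7 = 16.
Recombination frequency = 16/222 = 0.0721 ≈ 7.2%, i.e. 7.2 map units.

7.2 map units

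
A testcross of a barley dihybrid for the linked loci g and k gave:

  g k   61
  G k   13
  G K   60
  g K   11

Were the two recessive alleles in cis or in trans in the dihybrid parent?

The two most frequent classes are G K (60) and g k (61); these are the parental (non-recombinant) types.
So the F1 carried G K on one chromosome and g k on the other — the recessive alleles are on the same chromosome (cis / coupling).

cis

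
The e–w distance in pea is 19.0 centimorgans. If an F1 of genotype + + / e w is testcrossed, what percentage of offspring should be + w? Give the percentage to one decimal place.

A map distance of 19.0 centimorgans corresponds to a recombination frequency of 0.190.
The F1 is + + / e w, so + w is a recombinant gamete class with expected frequency r/2 = 0.190/2 = 0.0950.
That is 0.0950 = 9.5% of the progeny.

9.5%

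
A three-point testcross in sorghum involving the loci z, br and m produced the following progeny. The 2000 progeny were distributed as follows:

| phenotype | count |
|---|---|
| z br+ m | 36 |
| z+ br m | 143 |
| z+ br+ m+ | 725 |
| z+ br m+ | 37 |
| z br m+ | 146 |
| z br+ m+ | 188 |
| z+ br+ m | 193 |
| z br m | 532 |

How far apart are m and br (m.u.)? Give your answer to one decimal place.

The two most frequent reciprocal classes, z br m and z+ br+ m+, are the parental types, so the F1 was z br m / z+ br+ m+.
The two rarest classes, z br+ m and z+ br m+, are the double crossovers. Comparing them with the parentals, only the br allele has switched, so br is the middle locus and the order is z – br – m.
Crossovers in the br–m interval produce the single-crossover classes z br m+ and z+ br+ m (146 + 193 = 339) plus the double crossovers (73).
RF(br–m) = (339 + 73) / 2000 = 412/2000 = 0.2060 → 20.6 m.u.

20.6 m.u.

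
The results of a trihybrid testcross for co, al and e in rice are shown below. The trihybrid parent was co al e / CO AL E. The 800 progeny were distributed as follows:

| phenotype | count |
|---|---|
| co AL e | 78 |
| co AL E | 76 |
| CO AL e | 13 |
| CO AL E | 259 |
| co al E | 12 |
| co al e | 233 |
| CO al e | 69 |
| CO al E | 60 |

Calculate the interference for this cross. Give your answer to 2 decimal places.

The two rarest classes, co al E and CO AL e, are the double crossovers. Comparing them with the parentals, only the e allele has switched, so e is the middle locus and the order is al – e – co.
al–e: (138 + 25)/800 = 0.2037; e–co: (145 + 25)/800 = 0.2125.
Expected DCO frequency = 0.2037 × 0.2125 ≈ 0.04329; observed = 25/800 ≈ 0.03125.
Coefficient of coincidence = 0.03125/0.04329 ≈ 0.72; interference = 1 − 0.72 = 0.28.

0.28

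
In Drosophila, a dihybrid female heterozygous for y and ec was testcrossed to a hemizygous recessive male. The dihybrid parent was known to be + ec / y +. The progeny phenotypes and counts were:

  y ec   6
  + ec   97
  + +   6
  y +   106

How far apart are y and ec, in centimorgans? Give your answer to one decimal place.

The recombinant classes are + + and y ec: 6 + 6 = 12.
Recombination frequency = 12/215 = 0.0558 ≈ 5.6%, i.e. 5.6 centimorgans.

5.6 centimorgans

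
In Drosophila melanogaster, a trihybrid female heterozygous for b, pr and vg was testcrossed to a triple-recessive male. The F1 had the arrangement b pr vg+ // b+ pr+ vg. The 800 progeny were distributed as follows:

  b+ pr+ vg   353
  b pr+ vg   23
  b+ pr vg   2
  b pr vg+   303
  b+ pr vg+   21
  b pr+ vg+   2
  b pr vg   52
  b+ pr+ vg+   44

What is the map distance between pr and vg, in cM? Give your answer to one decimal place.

The two rarest classes, b pr+ vg+ and b+ pr vg, are the double crossovers. Comparing them with the parentals, only the pr allele has switched, so pr is the middle locus and the order is vg – pr – b.
Crossovers in the vg–pr interval produce the single-crossover classes b pr vg and b+ pr+ vg+ (52 + 44 = 96) plus the double crossovers (4).
RF(vg–pr) = (96 + 4) / 800 = 100/800 = 0.1250 → 12.5 cM.

12.5 cM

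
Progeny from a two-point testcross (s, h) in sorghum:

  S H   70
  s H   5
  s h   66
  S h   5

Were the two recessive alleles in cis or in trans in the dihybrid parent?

cis

The two most frequent classes are S H (70) and s h (66); these are the parental (non-recombinant) types.
So the F1 carried S H on one chromosome and s h on the other — the recessive alleles are on the same chromosome (cis / coupling).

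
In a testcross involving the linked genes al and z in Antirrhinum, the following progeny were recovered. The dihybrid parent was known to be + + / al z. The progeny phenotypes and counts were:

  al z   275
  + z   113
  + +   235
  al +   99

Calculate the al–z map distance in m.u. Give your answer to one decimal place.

The recombinant classes are + z and al +: 113 + 99 = 212.
Recombination frequency = 212/722 = 0.2936 ≈ 29.4%, i.e. 29.4 m.u.

29.4 m.u.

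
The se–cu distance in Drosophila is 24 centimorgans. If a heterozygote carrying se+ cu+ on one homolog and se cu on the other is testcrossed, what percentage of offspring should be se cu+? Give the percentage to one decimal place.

12.0%

A map distance of 24 centimorgans corresponds to a recombination frequency of 0.240.
The F1 is se+ cu+ / se cu, so se cu+ is a recombinant gamete class with expected frequency r/2 = 0.240/2 = 0.1200.
That is 0.1200 = 12.0% of the progeny.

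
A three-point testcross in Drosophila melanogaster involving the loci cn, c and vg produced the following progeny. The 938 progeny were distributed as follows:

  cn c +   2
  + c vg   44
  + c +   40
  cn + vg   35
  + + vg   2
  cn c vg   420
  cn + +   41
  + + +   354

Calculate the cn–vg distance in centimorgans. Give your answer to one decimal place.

9.5 centimorgans

The two most frequent reciprocal classes, + + + and cn c vg, are the parental types, so the F1 was + + + / cn c vg.
The two rarest classes, + + vg and cn c +, are the double crossovers. Comparing them with the parentals, only the vg allele has switched, so vg is the middle locus and the order is cn – vg – c.
Crossovers in the cn–vg interval produce the single-crossover classes cn + + and + c vg (41 + 44 = 85) plus the double crossovers (4).
RF(cn–vg) = (85 + 4) / 938 = 89/938 = 0.0949 → 9.5 centimorgans.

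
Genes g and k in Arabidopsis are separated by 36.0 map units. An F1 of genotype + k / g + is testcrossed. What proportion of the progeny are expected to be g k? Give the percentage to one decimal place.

18.0%

A map distance of 36.0 map units corresponds to a recombination frequency of 0.360.
The F1 is + k / g +, so g k is a recombinant gamete class with expected frequency r/2 = 0.360/2 = 0.1800.
That is 0.1800 = 18.0% of the progeny.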